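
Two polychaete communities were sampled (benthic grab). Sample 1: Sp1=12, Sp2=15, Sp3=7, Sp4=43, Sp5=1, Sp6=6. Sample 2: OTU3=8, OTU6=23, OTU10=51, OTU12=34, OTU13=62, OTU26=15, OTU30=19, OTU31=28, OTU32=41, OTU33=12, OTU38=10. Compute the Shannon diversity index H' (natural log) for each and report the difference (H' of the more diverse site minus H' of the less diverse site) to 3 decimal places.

0.839

Sample 1: N=84, proportions 0.14286, 0.17857, 0.08333, 0.5119, 0.0119, 0.07143, giving H' = 1.37673 (working shown to 5 dp, full precision carried).
Sample 2: N=303, proportions 0.0264, 0.07591, 0.16832, 0.11221, 0.20462, 0.0495, 0.06271, 0.09241, 0.13531, 0.0396, 0.033, giving H' = 2.21531.
Difference = |1.37673 − 2.21531| = 0.83858, i.e. 0.839 to 3 decimal places.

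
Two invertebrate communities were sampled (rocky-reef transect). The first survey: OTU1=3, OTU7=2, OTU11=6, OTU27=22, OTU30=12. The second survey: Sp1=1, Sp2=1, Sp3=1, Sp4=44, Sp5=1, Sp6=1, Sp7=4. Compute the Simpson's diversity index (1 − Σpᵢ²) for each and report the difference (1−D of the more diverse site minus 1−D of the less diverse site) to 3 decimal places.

The first survey: N=45, proportions 0.06667, 0.04444, 0.13333, 0.48889, 0.26667, giving 1−D = 0.66568 (working shown to 5 dp, full precision carried).
The second survey: N=53, proportions 0.01887, 0.01887, 0.01887, 0.83019, 0.01887, 0.01887, 0.07547, giving 1−D = 0.30331.
Difference = |0.66568 − 0.30331| = 0.36237, i.e. 0.362 to 3 decimal places.

0.362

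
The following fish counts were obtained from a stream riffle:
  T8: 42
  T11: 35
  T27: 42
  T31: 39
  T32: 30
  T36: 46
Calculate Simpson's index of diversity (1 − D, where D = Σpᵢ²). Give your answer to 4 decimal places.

0.8303

Total N = 42+35+42+39+30+46 = 234, so the proportions are 0.179487, 0.149573, 0.179487, 0.166667, 0.128205, 0.196581 (working shown to 6 dp, full precision carried).
D = 0.179487² + 0.149573² + 0.179487² + 0.166667² + 0.128205² + 0.196581² = 0.032216 + 0.022372 + 0.032216 + 0.027778 + 0.016437 + 0.038644 = 0.169662.
So 1 − D = 0.830338, i.e. 0.8303 to 4 decimal places.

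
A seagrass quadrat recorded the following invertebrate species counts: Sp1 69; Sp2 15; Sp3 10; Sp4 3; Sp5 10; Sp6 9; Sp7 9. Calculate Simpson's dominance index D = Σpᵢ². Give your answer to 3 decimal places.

Total N = 69+15+10+3+10+9+9 = 125, so the proportions are 0.552, 0.12, 0.08, 0.024, 0.08, 0.072, 0.072 (working shown to 5 dp, full precision carried).
D = 0.552² + 0.12² + 0.08² + 0.024² + 0.08² + 0.072² + 0.072² = 0.30470 + 0.01440 + 0.00640 + 0.00058 + 0.00640 + 0.00518 + 0.00518 = 0.34285.
To 3 decimal places, D = 0.343.

0.343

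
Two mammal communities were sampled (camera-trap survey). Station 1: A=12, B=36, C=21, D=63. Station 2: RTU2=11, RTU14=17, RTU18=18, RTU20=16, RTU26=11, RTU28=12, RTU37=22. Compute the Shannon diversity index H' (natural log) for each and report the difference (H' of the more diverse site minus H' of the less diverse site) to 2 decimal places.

0.70

Station 1: N=132, proportions 0.0909, 0.2727, 0.1591, 0.4773, giving H' = 1.2178 (working shown to 4 dp, full precision carried).
Station 2: N=107, proportions 0.1028, 0.1589, 0.1682, 0.1495, 0.1028, 0.1121, 0.2056, giving H' = 1.9146.
Difference = |1.2178 − 1.9146| = 0.6968, i.e. 0.70 to 2 decimal places.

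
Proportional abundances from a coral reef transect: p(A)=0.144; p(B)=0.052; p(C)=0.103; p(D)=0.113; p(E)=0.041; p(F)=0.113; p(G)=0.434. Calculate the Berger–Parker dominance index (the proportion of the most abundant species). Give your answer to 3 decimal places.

0.434

The largest proportion is 0.434, i.e. d = 0.434 to 3 decimal places.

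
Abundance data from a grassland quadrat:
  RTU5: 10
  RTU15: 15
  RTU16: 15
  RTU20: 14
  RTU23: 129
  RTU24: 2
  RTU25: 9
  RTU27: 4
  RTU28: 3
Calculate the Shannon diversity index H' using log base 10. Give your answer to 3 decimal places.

0.579

Total N = 10+15+15+14+129+2+9+4+3 = 201, so the proportions are 0.04975, 0.07463, 0.07463, 0.06965, 0.64179, 0.00995, 0.04478, 0.0199, 0.01493 (working shown to 5 dp, full precision carried).
Each pᵢ log₁₀ pᵢ term: 0.04975×(-1.30320)=-0.06484, 0.07463×(-1.12710)=-0.08411, 0.07463×(-1.12710)=-0.08411, 0.06965×(-1.15707)=-0.08059, 0.64179×(-0.19261)=-0.12361, 0.00995×(-2.00217)=-0.01992, 0.04478×(-1.34895)=-0.06040, 0.0199×(-1.70114)=-0.03385, 0.01493×(-1.82607)=-0.02725.
Sum = -0.57870, so H' = 0.579.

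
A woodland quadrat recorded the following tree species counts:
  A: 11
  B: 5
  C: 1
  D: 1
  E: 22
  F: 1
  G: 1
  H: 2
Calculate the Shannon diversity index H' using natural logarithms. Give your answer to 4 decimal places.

1.4248

Total N = 11+5+1+1+22+1+1+2 = 44, so the proportions are 0.25, 0.113636, 0.022727, 0.022727, 0.5, 0.022727, 0.022727, 0.045455 (working shown to 6 dp, full precision carried).
Each pᵢ ln pᵢ term: 0.25×(-1.386294)=-0.346574, 0.113636×(-2.174752)=-0.247131, 0.022727×(-3.784190)=-0.086004, 0.022727×(-3.784190)=-0.086004, 0.5×(-0.693147)=-0.346574, 0.022727×(-3.784190)=-0.086004, 0.022727×(-3.784190)=-0.086004, 0.045455×(-3.091042)=-0.140502.
Sum = -1.424797, so H' = 1.4248.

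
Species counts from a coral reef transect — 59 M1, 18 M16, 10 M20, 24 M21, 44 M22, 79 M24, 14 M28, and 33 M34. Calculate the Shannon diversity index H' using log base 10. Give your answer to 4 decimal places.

0.8167

Total N = 59+18+10+24+44+79+14+33 = 281, so the proportions are 0.209964, 0.064057, 0.035587, 0.085409, 0.156584, 0.281139, 0.049822, 0.117438 (working shown to 6 dp, full precision carried).
Each pᵢ log₁₀ pᵢ term: 0.209964×(-0.677854)=-0.142325, 0.064057×(-1.193434)=-0.076448, 0.035587×(-1.448706)=-0.051555, 0.085409×(-1.068495)=-0.091259, 0.156584×(-0.805254)=-0.126090, 0.281139×(-0.551079)=-0.154930, 0.049822×(-1.302578)=-0.064897, 0.117438×(-0.930192)=-0.109240.
Sum = -0.816744, so H' = 0.8167.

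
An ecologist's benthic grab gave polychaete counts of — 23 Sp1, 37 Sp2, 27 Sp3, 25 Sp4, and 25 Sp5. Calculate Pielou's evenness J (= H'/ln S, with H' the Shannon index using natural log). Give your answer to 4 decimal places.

Total N = 23+37+27+25+25 = 137, so the proportions are 0.167883, 0.270073, 0.19708, 0.182482, 0.182482 (working shown to 6 dp, full precision carried).
H' = −Σ pᵢ ln pᵢ = −((-0.299585) + (-0.353543) + (-0.320087) + (-0.310421) + (-0.310421)) = 1.594056.
With S = 5 species, ln S = 1.609438, so J = 1.594056/1.609438 = 0.990443, i.e. 0.9904 to 4 decimal places.

0.9904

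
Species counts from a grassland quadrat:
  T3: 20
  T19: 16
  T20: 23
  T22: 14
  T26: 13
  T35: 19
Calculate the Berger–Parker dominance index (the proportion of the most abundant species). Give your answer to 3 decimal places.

Total N = 20+16+23+14+13+19 = 105, so the proportions are 0.19048, 0.15238, 0.21905, 0.13333, 0.12381, 0.18095 (working shown to 5 dp, full precision carried).
The largest proportion is 0.21905, i.e. d = 0.219 to 3 decimal places.

0.219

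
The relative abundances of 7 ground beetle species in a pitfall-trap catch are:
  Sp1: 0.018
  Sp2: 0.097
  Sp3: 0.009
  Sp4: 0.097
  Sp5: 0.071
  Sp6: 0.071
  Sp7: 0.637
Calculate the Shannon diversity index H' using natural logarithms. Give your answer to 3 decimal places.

Each pᵢ ln pᵢ term (working shown to 5 dp, full precision carried): 0.018×(-4.01738)=-0.07231, 0.097×(-2.33304)=-0.22631, 0.009×(-4.71053)=-0.04239, 0.097×(-2.33304)=-0.22631, 0.071×(-2.64508)=-0.18780, 0.071×(-2.64508)=-0.18780, 0.637×(-0.45099)=-0.28728.
Sum = -1.23020, so H' = 1.230.

1.230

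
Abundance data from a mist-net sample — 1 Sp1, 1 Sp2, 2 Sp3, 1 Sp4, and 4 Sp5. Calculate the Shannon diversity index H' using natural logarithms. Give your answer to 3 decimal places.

1.427

Total N = 1+1+2+1+4 = 9, so the proportions are 0.11111, 0.11111, 0.22222, 0.11111, 0.44444 (working shown to 5 dp, full precision carried).
Each pᵢ ln pᵢ term: 0.11111×(-2.19722)=-0.24414, 0.11111×(-2.19722)=-0.24414, 0.22222×(-1.50408)=-0.33424, 0.11111×(-2.19722)=-0.24414, 0.44444×(-0.81093)=-0.36041.
Sum = -1.42706, so H' = 1.427.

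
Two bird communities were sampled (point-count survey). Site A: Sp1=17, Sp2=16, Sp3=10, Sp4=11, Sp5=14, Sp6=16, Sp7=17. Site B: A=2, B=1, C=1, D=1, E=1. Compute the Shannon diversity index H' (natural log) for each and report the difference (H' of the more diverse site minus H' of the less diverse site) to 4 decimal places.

0.3673

Site A: N=101, proportions 0.168317, 0.158416, 0.09901, 0.108911, 0.138614, 0.158416, 0.168317, giving H' = 1.927976 (working shown to 6 dp, full precision carried).
Site B: N=6, proportions 0.333333, 0.166667, 0.166667, 0.166667, 0.166667, giving H' = 1.560710.
Difference = |1.927976 − 1.560710| = 0.367266, i.e. 0.3673 to 4 decimal places.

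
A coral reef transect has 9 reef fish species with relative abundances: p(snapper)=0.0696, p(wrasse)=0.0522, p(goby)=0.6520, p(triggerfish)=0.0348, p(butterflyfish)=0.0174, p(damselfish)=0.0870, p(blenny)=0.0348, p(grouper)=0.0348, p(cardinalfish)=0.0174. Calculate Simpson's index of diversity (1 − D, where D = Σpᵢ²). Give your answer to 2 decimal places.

0.56

D = 0.0696² + 0.0522² + 0.652² + 0.0348² + 0.0174² + 0.087² + 0.0348² + 0.0348² + 0.0174² = 0.0048 + 0.0027 + 0.4251 + 0.0012 + 0.0003 + 0.0076 + 0.0012 + 0.0012 + 0.0003 = 0.4445 (working shown to 4 dp, full precision carried).
So 1 − D = 0.5555, i.e. 0.56 to 2 decimal places.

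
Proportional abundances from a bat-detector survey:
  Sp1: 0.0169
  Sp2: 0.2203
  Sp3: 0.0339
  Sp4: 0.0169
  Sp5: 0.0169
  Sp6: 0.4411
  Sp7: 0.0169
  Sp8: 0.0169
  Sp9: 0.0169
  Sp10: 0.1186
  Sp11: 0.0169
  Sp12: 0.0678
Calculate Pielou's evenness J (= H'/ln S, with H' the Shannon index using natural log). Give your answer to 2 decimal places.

H' = −Σ pᵢ ln pᵢ = −((-0.0690) + (-0.3333) + (-0.1147) + (-0.0690) + (-0.0690) + (-0.3610) + (-0.0690) + (-0.0690) + (-0.0690) + (-0.2529) + (-0.0690) + (-0.1825)) = 1.7271 (working shown to 4 dp, full precision carried).
With S = 12 species, ln S = 2.4849, so J = 1.7271/2.4849 = 0.6950, i.e. 0.70 to 2 decimal places.

0.70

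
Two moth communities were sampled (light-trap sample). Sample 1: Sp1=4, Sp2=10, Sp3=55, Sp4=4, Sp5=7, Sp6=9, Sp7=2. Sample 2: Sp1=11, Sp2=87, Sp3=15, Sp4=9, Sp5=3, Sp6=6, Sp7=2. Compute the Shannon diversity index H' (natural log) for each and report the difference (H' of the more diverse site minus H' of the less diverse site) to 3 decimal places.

Sample 1: N=91, proportions 0.04396, 0.10989, 0.6044, 0.04396, 0.07692, 0.0989, 0.02198, giving H' = 1.33171 (working shown to 5 dp, full precision carried).
Sample 2: N=133, proportions 0.08271, 0.65414, 0.11278, 0.06767, 0.02256, 0.04511, 0.01504, giving H' = 1.20058.
Difference = |1.33171 − 1.20058| = 0.13113, i.e. 0.131 to 3 decimal places.

0.131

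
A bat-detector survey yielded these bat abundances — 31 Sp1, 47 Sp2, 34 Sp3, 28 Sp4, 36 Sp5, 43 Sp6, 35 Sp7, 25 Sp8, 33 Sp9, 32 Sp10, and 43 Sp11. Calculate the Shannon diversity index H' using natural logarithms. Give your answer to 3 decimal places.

Total N = 31+47+34+28+36+43+35+25+33+32+43 = 387, so the proportions are 0.0801, 0.12145, 0.08786, 0.07235, 0.09302, 0.11111, 0.09044, 0.0646, 0.08527, 0.08269, 0.11111 (working shown to 5 dp, full precision carried).
Each pᵢ ln pᵢ term: 0.0801×(-2.52444)=-0.20222, 0.12145×(-2.10828)=-0.25604, 0.08786×(-2.43206)=-0.21367, 0.07235×(-2.62622)=-0.19001, 0.09302×(-2.37491)=-0.22092, 0.11111×(-2.19722)=-0.24414, 0.09044×(-2.40308)=-0.21733, 0.0646×(-2.73955)=-0.17697, 0.08527×(-2.46192)=-0.20993, 0.08269×(-2.49269)=-0.20611, 0.11111×(-2.19722)=-0.24414.
Sum = -2.38148, so H' = 2.381.

2.381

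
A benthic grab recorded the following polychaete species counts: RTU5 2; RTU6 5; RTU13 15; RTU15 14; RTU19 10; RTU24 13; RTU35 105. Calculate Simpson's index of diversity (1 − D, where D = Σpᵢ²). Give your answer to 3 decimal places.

0.563

Total N = 2+5+15+14+10+13+105 = 164, so the proportions are 0.0122, 0.03049, 0.09146, 0.08537, 0.06098, 0.07927, 0.64024 (working shown to 5 dp, full precision carried).
D = 0.0122² + 0.03049² + 0.09146² + 0.08537² + 0.06098² + 0.07927² + 0.64024² = 0.00015 + 0.00093 + 0.00837 + 0.00729 + 0.00372 + 0.00628 + 0.40991 = 0.43664.
So 1 − D = 0.56336, i.e. 0.563 to 3 decimal places.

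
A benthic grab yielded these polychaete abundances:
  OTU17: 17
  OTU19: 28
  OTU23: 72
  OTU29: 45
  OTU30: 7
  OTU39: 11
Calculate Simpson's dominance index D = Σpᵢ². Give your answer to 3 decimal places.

Total N = 17+28+72+45+7+11 = 180, so the proportions are 0.09444, 0.15556, 0.4, 0.25, 0.03889, 0.06111 (working shown to 5 dp, full precision carried).
D = 0.09444² + 0.15556² + 0.4² + 0.25² + 0.03889² + 0.06111² = 0.00892 + 0.02420 + 0.16000 + 0.06250 + 0.00151 + 0.00373 = 0.26086.
To 3 decimal places, D = 0.261.

0.261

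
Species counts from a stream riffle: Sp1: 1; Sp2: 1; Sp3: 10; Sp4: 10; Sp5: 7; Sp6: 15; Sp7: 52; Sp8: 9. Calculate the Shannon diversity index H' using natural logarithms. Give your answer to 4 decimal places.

1.5536

Total N = 1+1+10+10+7+15+52+9 = 105, so the proportions are 0.009524, 0.009524, 0.095238, 0.095238, 0.066667, 0.142857, 0.495238, 0.085714 (working shown to 6 dp, full precision carried).
Each pᵢ ln pᵢ term: 0.009524×(-4.653960)=-0.044323, 0.009524×(-4.653960)=-0.044323, 0.095238×(-2.351375)=-0.223941, 0.095238×(-2.351375)=-0.223941, 0.066667×(-2.708050)=-0.180537, 0.142857×(-1.945910)=-0.277987, 0.495238×(-0.702717)=-0.348012, 0.085714×(-2.456736)=-0.210577.
Sum = -1.553641, so H' = 1.5536.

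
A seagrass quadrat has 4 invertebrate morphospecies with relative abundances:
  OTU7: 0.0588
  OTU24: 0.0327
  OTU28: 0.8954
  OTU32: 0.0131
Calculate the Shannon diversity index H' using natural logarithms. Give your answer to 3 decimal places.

Each pᵢ ln pᵢ term (working shown to 5 dp, full precision carried): 0.0588×(-2.83361)=-0.16662, 0.0327×(-3.42038)=-0.11185, 0.8954×(-0.11048)=-0.09893, 0.0131×(-4.33514)=-0.05679.
Sum = -0.43418, so H' = 0.434.

0.434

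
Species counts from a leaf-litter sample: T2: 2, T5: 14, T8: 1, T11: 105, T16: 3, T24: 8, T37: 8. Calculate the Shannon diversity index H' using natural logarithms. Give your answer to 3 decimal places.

Total N = 2+14+1+105+3+8+8 = 141, so the proportions are 0.01418, 0.09929, 0.00709, 0.74468, 0.02128, 0.05674, 0.05674 (working shown to 5 dp, full precision carried).
Each pᵢ ln pᵢ term: 0.01418×(-4.25561)=-0.06036, 0.09929×(-2.30970)=-0.22933, 0.00709×(-4.94876)=-0.03510, 0.74468×(-0.29480)=-0.21953, 0.02128×(-3.85015)=-0.08192, 0.05674×(-2.86932)=-0.16280, 0.05674×(-2.86932)=-0.16280.
Sum = -0.95184, so H' = 0.952.

0.952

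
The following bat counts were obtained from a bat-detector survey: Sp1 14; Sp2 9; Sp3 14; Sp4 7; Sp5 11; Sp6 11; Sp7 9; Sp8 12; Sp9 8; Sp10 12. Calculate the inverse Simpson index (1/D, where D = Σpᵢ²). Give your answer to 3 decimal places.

Total N = 14+9+14+7+11+11+9+12+8+12 = 107, so the proportions are 0.1308411, 0.0841121, 0.1308411, 0.0654206, 0.1028037, 0.1028037, 0.0841121, 0.1121495, 0.0747664, 0.1121495 (working shown to 7 dp, full precision carried).
D = 0.1308411² + 0.0841121² + 0.1308411² + 0.0654206² + 0.1028037² + 0.1028037² + 0.0841121² + 0.1121495² + 0.0747664² + 0.1121495² = 0.0171194 + 0.0070749 + 0.0171194 + 0.0042798 + 0.0105686 + 0.0105686 + 0.0070749 + 0.0125775 + 0.0055900 + 0.0125775 = 0.1045506.
So 1/D = 9.56475, i.e. 9.565 to 3 decimal places.

9.565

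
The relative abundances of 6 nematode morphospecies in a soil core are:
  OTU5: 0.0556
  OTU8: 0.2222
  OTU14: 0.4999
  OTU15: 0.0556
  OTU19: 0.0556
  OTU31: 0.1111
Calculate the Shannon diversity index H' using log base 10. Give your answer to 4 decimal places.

0.6110

Each pᵢ log₁₀ pᵢ term (working shown to 6 dp, full precision carried): 0.0556×(-1.254925)=-0.069774, 0.2222×(-0.653256)=-0.145153, 0.4999×(-0.301117)=-0.150528, 0.0556×(-1.254925)=-0.069774, 0.0556×(-1.254925)=-0.069774, 0.1111×(-0.954286)=-0.106021.
Sum = -0.611024, so H' = 0.6110.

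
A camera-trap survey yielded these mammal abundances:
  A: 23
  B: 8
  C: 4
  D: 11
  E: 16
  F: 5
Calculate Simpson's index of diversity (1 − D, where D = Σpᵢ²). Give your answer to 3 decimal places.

Total N = 23+8+4+11+16+5 = 67, so the proportions are 0.34328, 0.1194, 0.0597, 0.16418, 0.23881, 0.07463 (working shown to 5 dp, full precision carried).
D = 0.34328² + 0.1194² + 0.0597² + 0.16418² + 0.23881² + 0.07463² = 0.11784 + 0.01426 + 0.00356 + 0.02695 + 0.05703 + 0.00557 = 0.22522.
So 1 − D = 0.77478, i.e. 0.775 to 3 decimal places.

0.775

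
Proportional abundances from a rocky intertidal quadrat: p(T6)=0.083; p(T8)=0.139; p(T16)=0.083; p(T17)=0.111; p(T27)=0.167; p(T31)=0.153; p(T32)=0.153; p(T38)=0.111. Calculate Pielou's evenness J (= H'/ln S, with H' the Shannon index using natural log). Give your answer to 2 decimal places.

0.99

H' = −Σ pᵢ ln pᵢ = −((-0.2066) + (-0.2743) + (-0.2066) + (-0.2440) + (-0.2989) + (-0.2872) + (-0.2872) + (-0.2440)) = 2.0488 (working shown to 4 dp, full precision carried).
With S = 8 species, ln S = 2.0794, so J = 2.0488/2.0794 = 0.9853, i.e. 0.99 to 2 decimal places.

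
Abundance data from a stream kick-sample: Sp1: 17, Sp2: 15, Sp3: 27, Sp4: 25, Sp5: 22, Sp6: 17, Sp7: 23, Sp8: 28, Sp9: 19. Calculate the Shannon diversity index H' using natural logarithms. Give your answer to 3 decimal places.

Total N = 17+15+27+25+22+17+23+28+19 = 193, so the proportions are 0.08808, 0.07772, 0.1399, 0.12953, 0.11399, 0.08808, 0.11917, 0.14508, 0.09845 (working shown to 5 dp, full precision carried).
Each pᵢ ln pᵢ term: 0.08808×(-2.42948)=-0.21400, 0.07772×(-2.55464)=-0.19855, 0.1399×(-1.96685)=-0.27516, 0.12953×(-2.04381)=-0.26474, 0.11399×(-2.17165)=-0.24755, 0.08808×(-2.42948)=-0.21400, 0.11917×(-2.12720)=-0.25350, 0.14508×(-1.93049)=-0.28007, 0.09845×(-2.31825)=-0.22822.
Sum = -2.17577, so H' = 2.176.

2.176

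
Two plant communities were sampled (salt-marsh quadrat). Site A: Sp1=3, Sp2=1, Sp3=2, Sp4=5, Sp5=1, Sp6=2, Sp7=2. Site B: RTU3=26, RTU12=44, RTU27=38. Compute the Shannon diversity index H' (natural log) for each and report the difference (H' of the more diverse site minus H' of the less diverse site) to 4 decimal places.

Site A: N=16, proportions 0.1875, 0.0625, 0.125, 0.3125, 0.0625, 0.125, 0.125, giving H' = 1.803719 (working shown to 6 dp, full precision carried).
Site B: N=108, proportions 0.240741, 0.407407, 0.351852, giving H' = 1.076176.
Difference = |1.803719 − 1.076176| = 0.727543, i.e. 0.7275 to 4 decimal places.

0.7275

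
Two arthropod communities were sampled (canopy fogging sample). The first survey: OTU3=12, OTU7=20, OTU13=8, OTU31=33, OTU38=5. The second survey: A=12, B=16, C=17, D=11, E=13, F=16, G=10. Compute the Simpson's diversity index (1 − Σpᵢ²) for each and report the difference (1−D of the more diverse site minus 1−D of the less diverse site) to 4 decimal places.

0.1351

The first survey: N=78, proportions 0.153846, 0.25641, 0.102564, 0.423077, 0.064103, giving 1−D = 0.716963 (working shown to 6 dp, full precision carried).
The second survey: N=95, proportions 0.126316, 0.168421, 0.178947, 0.115789, 0.136842, 0.168421, 0.105263, giving 1−D = 0.852078.
Difference = |0.716963 − 0.852078| = 0.135115, i.e. 0.1351 to 4 decimal places.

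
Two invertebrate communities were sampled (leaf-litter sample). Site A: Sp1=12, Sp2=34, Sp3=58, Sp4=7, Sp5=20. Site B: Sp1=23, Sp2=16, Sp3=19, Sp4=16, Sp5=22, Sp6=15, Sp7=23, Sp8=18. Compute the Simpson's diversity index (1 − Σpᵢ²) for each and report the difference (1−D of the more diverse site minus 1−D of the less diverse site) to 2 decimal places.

0.17

Site A: N=131, proportions 0.0916, 0.25954, 0.44275, 0.05344, 0.15267, giving 1−D = 0.70206 (working shown to 5 dp, full precision carried).
Site B: N=152, proportions 0.15132, 0.10526, 0.125, 0.10526, 0.14474, 0.09868, 0.15132, 0.11842, giving 1−D = 0.87171.
Difference = |0.70206 − 0.87171| = 0.16965, i.e. 0.17 to 2 decimal places.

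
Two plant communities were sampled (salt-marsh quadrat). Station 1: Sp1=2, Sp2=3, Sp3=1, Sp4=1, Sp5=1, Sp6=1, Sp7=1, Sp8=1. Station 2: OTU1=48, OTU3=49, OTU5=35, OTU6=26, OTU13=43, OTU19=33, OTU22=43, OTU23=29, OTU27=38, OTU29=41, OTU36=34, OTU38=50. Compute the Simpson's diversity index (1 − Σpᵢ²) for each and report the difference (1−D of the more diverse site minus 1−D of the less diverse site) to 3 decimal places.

Station 1: N=11, proportions 0.181818, 0.272727, 0.090909, 0.090909, 0.090909, 0.090909, 0.090909, 0.090909, giving 1−D = 0.842975 (working shown to 6 dp, full precision carried).
Station 2: N=469, proportions 0.102345, 0.104478, 0.074627, 0.055437, 0.091684, 0.070362, 0.091684, 0.061834, 0.081023, 0.08742, 0.072495, 0.10661, giving 1−D = 0.913553.
Difference = |0.842975 − 0.913553| = 0.070578, i.e. 0.071 to 3 decimal places.

0.071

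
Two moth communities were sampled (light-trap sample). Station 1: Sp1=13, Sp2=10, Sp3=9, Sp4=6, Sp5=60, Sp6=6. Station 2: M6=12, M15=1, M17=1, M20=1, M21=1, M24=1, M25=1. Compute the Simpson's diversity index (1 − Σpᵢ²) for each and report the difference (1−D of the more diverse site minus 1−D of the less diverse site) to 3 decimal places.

0.091

Station 1: N=104, proportions 0.125, 0.096154, 0.086538, 0.057692, 0.576923, 0.057692, giving 1−D = 0.628143 (working shown to 6 dp, full precision carried).
Station 2: N=18, proportions 0.666667, 0.055556, 0.055556, 0.055556, 0.055556, 0.055556, 0.055556, giving 1−D = 0.537037.
Difference = |0.628143 − 0.537037| = 0.091106, i.e. 0.091 to 3 decimal places.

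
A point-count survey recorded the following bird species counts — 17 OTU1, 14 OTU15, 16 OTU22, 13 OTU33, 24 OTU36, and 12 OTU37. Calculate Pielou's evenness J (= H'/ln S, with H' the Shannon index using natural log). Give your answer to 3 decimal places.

0.984

Total N = 17+14+16+13+24+12 = 96, so the proportions are 0.17708, 0.14583, 0.16667, 0.13542, 0.25, 0.125 (working shown to 5 dp, full precision carried).
H' = −Σ pᵢ ln pᵢ = −((-0.30656) + (-0.28077) + (-0.29863) + (-0.27075) + (-0.34657) + (-0.25993)) = 1.76321.
With S = 6 species, ln S = 1.79176, so J = 1.76321/1.79176 = 0.98407, i.e. 0.984 to 3 decimal places.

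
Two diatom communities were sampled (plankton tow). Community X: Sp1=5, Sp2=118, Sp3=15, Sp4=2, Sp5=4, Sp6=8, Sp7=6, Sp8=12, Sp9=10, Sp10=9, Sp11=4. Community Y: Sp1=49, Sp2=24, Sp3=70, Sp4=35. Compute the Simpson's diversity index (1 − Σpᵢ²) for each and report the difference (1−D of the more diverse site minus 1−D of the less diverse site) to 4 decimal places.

0.1056

Community X: N=193, proportions 0.025907, 0.611399, 0.07772, 0.010363, 0.020725, 0.041451, 0.031088, 0.062176, 0.051813, 0.046632, 0.020725, giving 1−D = 0.607104 (working shown to 6 dp, full precision carried).
Community Y: N=178, proportions 0.275281, 0.134831, 0.393258, 0.196629, giving 1−D = 0.712726.
Difference = |0.607104 − 0.712726| = 0.105622, i.e. 0.1056 to 4 decimal places.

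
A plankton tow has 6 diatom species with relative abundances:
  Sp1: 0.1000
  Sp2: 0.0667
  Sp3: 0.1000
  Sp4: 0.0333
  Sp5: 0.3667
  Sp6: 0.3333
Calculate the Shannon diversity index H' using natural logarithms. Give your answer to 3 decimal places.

1.488

Each pᵢ ln pᵢ term (working shown to 5 dp, full precision carried): 0.1×(-2.30259)=-0.23026, 0.0667×(-2.70755)=-0.18059, 0.1×(-2.30259)=-0.23026, 0.0333×(-3.40220)=-0.11329, 0.3667×(-1.00321)=-0.36788, 0.3333×(-1.09871)=-0.36620.
Sum = -1.48848, so H' = 1.488.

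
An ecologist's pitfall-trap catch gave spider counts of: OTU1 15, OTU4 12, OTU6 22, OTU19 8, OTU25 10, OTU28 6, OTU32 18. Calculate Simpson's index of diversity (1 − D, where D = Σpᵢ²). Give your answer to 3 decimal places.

0.834

Total N = 15+12+22+8+10+6+18 = 91, so the proportions are 0.16484, 0.13187, 0.24176, 0.08791, 0.10989, 0.06593, 0.1978 (working shown to 5 dp, full precision carried).
D = 0.16484² + 0.13187² + 0.24176² + 0.08791² + 0.10989² + 0.06593² + 0.1978² = 0.02717 + 0.01739 + 0.05845 + 0.00773 + 0.01208 + 0.00435 + 0.03913 = 0.16628.
So 1 − D = 0.83372, i.e. 0.834 to 3 decimal places.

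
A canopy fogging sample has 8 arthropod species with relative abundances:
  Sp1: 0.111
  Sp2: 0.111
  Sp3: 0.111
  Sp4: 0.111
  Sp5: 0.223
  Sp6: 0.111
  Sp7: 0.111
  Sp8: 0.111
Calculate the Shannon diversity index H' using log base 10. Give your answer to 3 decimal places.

0.887

Each pᵢ log₁₀ pᵢ term (working shown to 5 dp, full precision carried): 0.111×(-0.95468)=-0.10597, 0.111×(-0.95468)=-0.10597, 0.111×(-0.95468)=-0.10597, 0.111×(-0.95468)=-0.10597, 0.223×(-0.65170)=-0.14533, 0.111×(-0.95468)=-0.10597, 0.111×(-0.95468)=-0.10597, 0.111×(-0.95468)=-0.10597.
Sum = -0.88711, so H' = 0.887.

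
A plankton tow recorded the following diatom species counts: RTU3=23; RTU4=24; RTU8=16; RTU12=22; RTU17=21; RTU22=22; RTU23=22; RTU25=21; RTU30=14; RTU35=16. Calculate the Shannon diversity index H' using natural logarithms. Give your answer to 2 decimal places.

2.29

Total N = 23+24+16+22+21+22+22+21+14+16 = 201, so the proportions are 0.1144, 0.1194, 0.0796, 0.1095, 0.1045, 0.1095, 0.1095, 0.1045, 0.0697, 0.0796 (working shown to 4 dp, full precision carried).
Each pᵢ ln pᵢ term: 0.1144×(-2.1678)=-0.2481, 0.1194×(-2.1253)=-0.2538, 0.0796×(-2.5307)=-0.2015, 0.1095×(-2.2123)=-0.2421, 0.1045×(-2.2588)=-0.2360, 0.1095×(-2.2123)=-0.2421, 0.1095×(-2.2123)=-0.2421, 0.1045×(-2.2588)=-0.2360, 0.0697×(-2.6642)=-0.1856, 0.0796×(-2.5307)=-0.2015.
Sum = -2.2887, so H' = 2.29.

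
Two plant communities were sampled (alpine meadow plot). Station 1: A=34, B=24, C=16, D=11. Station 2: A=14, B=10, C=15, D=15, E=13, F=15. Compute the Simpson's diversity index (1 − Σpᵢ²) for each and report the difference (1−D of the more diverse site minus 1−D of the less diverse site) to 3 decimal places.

Station 1: N=85, proportions 0.4, 0.28235, 0.18824, 0.12941, giving 1−D = 0.70810 (working shown to 5 dp, full precision carried).
Station 2: N=82, proportions 0.17073, 0.12195, 0.18293, 0.18293, 0.15854, 0.18293, giving 1−D = 0.83046.
Difference = |0.70810 − 0.83046| = 0.12236, i.e. 0.122 to 3 decimal places.

0.122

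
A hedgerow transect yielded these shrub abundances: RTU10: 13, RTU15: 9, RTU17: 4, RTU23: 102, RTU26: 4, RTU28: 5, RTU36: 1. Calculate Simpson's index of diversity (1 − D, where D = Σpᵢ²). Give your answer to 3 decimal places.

0.438

Total N = 13+9+4+102+4+5+1 = 138, so the proportions are 0.0942, 0.06522, 0.02899, 0.73913, 0.02899, 0.03623, 0.00725 (working shown to 5 dp, full precision carried).
D = 0.0942² + 0.06522² + 0.02899² + 0.73913² + 0.02899² + 0.03623² + 0.00725² = 0.00887 + 0.00425 + 0.00084 + 0.54631 + 0.00084 + 0.00131 + 0.00005 = 0.56249.
So 1 − D = 0.43751, i.e. 0.438 to 3 decimal places.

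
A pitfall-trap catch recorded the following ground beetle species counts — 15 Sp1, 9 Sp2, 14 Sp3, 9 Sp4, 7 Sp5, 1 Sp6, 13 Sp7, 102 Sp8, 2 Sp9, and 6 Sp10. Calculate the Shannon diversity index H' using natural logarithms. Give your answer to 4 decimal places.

1.5415

Total N = 15+9+14+9+7+1+13+102+2+6 = 178, so the proportions are 0.08427, 0.050562, 0.078652, 0.050562, 0.039326, 0.005618, 0.073034, 0.573034, 0.011236, 0.033708 (working shown to 6 dp, full precision carried).
Each pᵢ ln pᵢ term: 0.08427×(-2.473733)=-0.208461, 0.050562×(-2.984559)=-0.150905, 0.078652×(-2.542726)=-0.199990, 0.050562×(-2.984559)=-0.150905, 0.039326×(-3.235873)=-0.127253, 0.005618×(-5.181784)=-0.029111, 0.073034×(-2.616834)=-0.191117, 0.573034×(-0.556811)=-0.319071, 0.011236×(-4.488636)=-0.050434, 0.033708×(-3.390024)=-0.114270.
Sum = -1.541517, so H' = 1.5415.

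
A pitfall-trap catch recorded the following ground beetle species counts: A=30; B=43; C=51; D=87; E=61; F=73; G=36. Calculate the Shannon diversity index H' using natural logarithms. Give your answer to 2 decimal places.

1.89

Total N = 30+43+51+87+61+73+36 = 381, so the proportions are 0.0787, 0.1129, 0.1339, 0.2283, 0.1601, 0.1916, 0.0945 (working shown to 4 dp, full precision carried).
Each pᵢ ln pᵢ term: 0.0787×(-2.5416)=-0.2001, 0.1129×(-2.1816)=-0.2462, 0.1339×(-2.0110)=-0.2692, 0.2283×(-1.4769)=-0.3372, 0.1601×(-1.8319)=-0.2933, 0.1916×(-1.6523)=-0.3166, 0.0945×(-2.3593)=-0.2229.
Sum = -1.8856, so H' = 1.89.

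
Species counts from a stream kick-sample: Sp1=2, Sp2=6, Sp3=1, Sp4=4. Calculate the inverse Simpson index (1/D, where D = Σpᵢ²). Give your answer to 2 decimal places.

2.96

Total N = 2+6+1+4 = 13, so the proportions are 0.15385, 0.46154, 0.07692, 0.30769 (working shown to 5 dp, full precision carried).
D = 0.15385² + 0.46154² + 0.07692² + 0.30769² = 0.02367 + 0.21302 + 0.00592 + 0.09467 = 0.33728.
So 1/D = 2.9649, i.e. 2.96 to 2 decimal places.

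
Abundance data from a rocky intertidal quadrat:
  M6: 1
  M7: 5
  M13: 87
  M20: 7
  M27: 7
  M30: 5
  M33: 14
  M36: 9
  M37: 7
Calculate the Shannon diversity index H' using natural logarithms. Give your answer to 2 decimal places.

1.42

Total N = 1+5+87+7+7+5+14+9+7 = 142, so the proportions are 0.007, 0.0352, 0.6127, 0.0493, 0.0493, 0.0352, 0.0986, 0.0634, 0.0493 (working shown to 4 dp, full precision carried).
Each pᵢ ln pᵢ term: 0.007×(-4.9558)=-0.0349, 0.0352×(-3.3464)=-0.1178, 0.6127×(-0.4899)=-0.3002, 0.0493×(-3.0099)=-0.1484, 0.0493×(-3.0099)=-0.1484, 0.0352×(-3.3464)=-0.1178, 0.0986×(-2.3168)=-0.2284, 0.0634×(-2.7586)=-0.1748, 0.0493×(-3.0099)=-0.1484.
Sum = -1.4191, so H' = 1.42.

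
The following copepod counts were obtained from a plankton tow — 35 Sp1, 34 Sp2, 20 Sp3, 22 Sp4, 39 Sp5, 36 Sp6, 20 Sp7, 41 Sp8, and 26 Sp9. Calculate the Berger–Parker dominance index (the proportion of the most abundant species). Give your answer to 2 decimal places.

0.15

Total N = 35+34+20+22+39+36+20+41+26 = 273, so the proportions are 0.1282, 0.1245, 0.0733, 0.0806, 0.1429, 0.1319, 0.0733, 0.1502, 0.0952 (working shown to 4 dp, full precision carried).
The largest proportion is 0.1502, i.e. d = 0.15 to 2 decimal places.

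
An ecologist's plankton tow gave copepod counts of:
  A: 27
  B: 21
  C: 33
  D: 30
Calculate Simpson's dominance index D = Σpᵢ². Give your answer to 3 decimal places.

Total N = 27+21+33+30 = 111, so the proportions are 0.24324, 0.18919, 0.2973, 0.27027 (working shown to 5 dp, full precision carried).
D = 0.24324² + 0.18919² + 0.2973² + 0.27027² = 0.05917 + 0.03579 + 0.08839 + 0.07305 = 0.25639.
To 3 decimal places, D = 0.256.

0.256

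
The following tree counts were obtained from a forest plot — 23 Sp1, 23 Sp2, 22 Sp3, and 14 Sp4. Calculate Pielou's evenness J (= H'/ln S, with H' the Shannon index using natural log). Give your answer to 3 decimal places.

Total N = 23+23+22+14 = 82, so the proportions are 0.28049, 0.28049, 0.26829, 0.17073 (working shown to 5 dp, full precision carried).
H' = −Σ pᵢ ln pᵢ = −((-0.35656) + (-0.35656) + (-0.35299) + (-0.30180)) = 1.36791.
With S = 4 species, ln S = 1.38629, so J = 1.36791/1.38629 = 0.98674, i.e. 0.987 to 3 decimal places.

0.987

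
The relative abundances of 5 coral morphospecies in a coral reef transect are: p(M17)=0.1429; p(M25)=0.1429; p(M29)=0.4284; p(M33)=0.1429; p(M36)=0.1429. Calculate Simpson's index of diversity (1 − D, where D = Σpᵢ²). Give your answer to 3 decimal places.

D = 0.1429² + 0.1429² + 0.4284² + 0.1429² + 0.1429² = 0.02042 + 0.02042 + 0.18353 + 0.02042 + 0.02042 = 0.26521 (working shown to 5 dp, full precision carried).
So 1 − D = 0.73479, i.e. 0.735 to 3 decimal places.

0.735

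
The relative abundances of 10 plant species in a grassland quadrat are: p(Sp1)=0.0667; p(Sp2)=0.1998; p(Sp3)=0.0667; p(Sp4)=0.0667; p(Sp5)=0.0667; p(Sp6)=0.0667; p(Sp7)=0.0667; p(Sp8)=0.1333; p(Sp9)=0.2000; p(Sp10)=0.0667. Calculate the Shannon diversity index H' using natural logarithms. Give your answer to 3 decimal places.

2.176

Each pᵢ ln pᵢ term (working shown to 5 dp, full precision carried): 0.0667×(-2.70755)=-0.18059, 0.1998×(-1.61044)=-0.32177, 0.0667×(-2.70755)=-0.18059, 0.0667×(-2.70755)=-0.18059, 0.0667×(-2.70755)=-0.18059, 0.0667×(-2.70755)=-0.18059, 0.0667×(-2.70755)=-0.18059, 0.1333×(-2.01515)=-0.26862, 0.2×(-1.60944)=-0.32189, 0.0667×(-2.70755)=-0.18059.
Sum = -2.17643, so H' = 2.176.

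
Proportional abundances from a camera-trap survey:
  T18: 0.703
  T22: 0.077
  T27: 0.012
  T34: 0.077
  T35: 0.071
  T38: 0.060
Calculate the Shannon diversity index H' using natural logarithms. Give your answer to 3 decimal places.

Each pᵢ ln pᵢ term (working shown to 5 dp, full precision carried): 0.703×(-0.35240)=-0.24774, 0.077×(-2.56395)=-0.19742, 0.012×(-4.42285)=-0.05307, 0.077×(-2.56395)=-0.19742, 0.071×(-2.64508)=-0.18780, 0.06×(-2.81341)=-0.16880.
Sum = -1.05226, so H' = 1.052.

1.052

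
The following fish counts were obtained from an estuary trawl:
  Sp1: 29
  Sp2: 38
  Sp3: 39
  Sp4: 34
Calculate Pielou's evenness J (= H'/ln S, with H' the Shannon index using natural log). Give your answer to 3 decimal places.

0.995

Total N = 29+38+39+34 = 140, so the proportions are 0.20714, 0.27143, 0.27857, 0.24286 (working shown to 5 dp, full precision carried).
H' = −Σ pᵢ ln pᵢ = −((-0.32611) + (-0.35396) + (-0.35604) + (-0.34371)) = 1.37982.
With S = 4 species, ln S = 1.38629, so J = 1.37982/1.38629 = 0.99533, i.e. 0.995 to 3 decimal places.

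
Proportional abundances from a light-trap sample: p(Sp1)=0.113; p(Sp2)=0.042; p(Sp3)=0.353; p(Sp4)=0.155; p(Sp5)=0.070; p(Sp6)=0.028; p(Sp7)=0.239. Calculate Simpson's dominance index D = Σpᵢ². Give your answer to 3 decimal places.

0.226

D = 0.113² + 0.042² + 0.353² + 0.155² + 0.07² + 0.028² + 0.239² = 0.01277 + 0.00176 + 0.12461 + 0.02403 + 0.00490 + 0.00078 + 0.05712 = 0.22597 (working shown to 5 dp, full precision carried).
To 3 decimal places, D = 0.226.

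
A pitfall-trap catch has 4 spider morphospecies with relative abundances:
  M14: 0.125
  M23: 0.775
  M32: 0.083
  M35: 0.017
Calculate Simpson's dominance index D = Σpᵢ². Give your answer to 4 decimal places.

0.6234

D = 0.125² + 0.775² + 0.083² + 0.017² = 0.015625 + 0.600625 + 0.006889 + 0.000289 = 0.623428 (working shown to 6 dp, full precision carried).
To 4 decimal places, D = 0.6234.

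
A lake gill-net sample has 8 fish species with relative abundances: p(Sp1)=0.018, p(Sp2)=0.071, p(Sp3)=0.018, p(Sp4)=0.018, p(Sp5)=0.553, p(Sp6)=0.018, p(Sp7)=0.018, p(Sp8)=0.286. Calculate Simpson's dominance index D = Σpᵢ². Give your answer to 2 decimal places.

D = 0.018² + 0.071² + 0.018² + 0.018² + 0.553² + 0.018² + 0.018² + 0.286² = 0.0003 + 0.0050 + 0.0003 + 0.0003 + 0.3058 + 0.0003 + 0.0003 + 0.0818 = 0.3943 (working shown to 4 dp, full precision carried).
To 2 decimal places, D = 0.39.

0.39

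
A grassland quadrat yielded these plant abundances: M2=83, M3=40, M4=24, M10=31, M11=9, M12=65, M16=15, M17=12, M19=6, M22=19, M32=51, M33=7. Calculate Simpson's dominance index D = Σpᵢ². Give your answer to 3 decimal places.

Total N = 83+40+24+31+9+65+15+12+6+19+51+7 = 362, so the proportions are 0.22928, 0.1105, 0.0663, 0.08564, 0.02486, 0.17956, 0.04144, 0.03315, 0.01657, 0.05249, 0.14088, 0.01934 (working shown to 5 dp, full precision carried).
D = 0.22928² + 0.1105² + 0.0663² + 0.08564² + 0.02486² + 0.17956² + 0.04144² + 0.03315² + 0.01657² + 0.05249² + 0.14088² + 0.01934² = 0.05257 + 0.01221 + 0.00440 + 0.00733 + 0.00062 + 0.03224 + 0.00172 + 0.00110 + 0.00027 + 0.00275 + 0.01985 + 0.00037 = 0.13544.
To 3 decimal places, D = 0.135.

0.135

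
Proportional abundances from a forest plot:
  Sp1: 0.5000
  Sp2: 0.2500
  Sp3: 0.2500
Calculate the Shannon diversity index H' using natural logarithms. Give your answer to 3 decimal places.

Each pᵢ ln pᵢ term (working shown to 5 dp, full precision carried): 0.5×(-0.69315)=-0.34657, 0.25×(-1.38629)=-0.34657, 0.25×(-1.38629)=-0.34657.
Sum = -1.03972, so H' = 1.040.

1.040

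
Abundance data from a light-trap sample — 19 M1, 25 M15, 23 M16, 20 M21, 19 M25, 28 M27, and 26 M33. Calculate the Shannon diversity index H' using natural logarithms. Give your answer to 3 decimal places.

1.935

Total N = 19+25+23+20+19+28+26 = 160, so the proportions are 0.11875, 0.15625, 0.14375, 0.125, 0.11875, 0.175, 0.1625 (working shown to 5 dp, full precision carried).
Each pᵢ ln pᵢ term: 0.11875×(-2.13073)=-0.25302, 0.15625×(-1.85630)=-0.29005, 0.14375×(-1.93968)=-0.27883, 0.125×(-2.07944)=-0.25993, 0.11875×(-2.13073)=-0.25302, 0.175×(-1.74297)=-0.30502, 0.1625×(-1.81708)=-0.29528.
Sum = -1.93515, so H' = 1.935.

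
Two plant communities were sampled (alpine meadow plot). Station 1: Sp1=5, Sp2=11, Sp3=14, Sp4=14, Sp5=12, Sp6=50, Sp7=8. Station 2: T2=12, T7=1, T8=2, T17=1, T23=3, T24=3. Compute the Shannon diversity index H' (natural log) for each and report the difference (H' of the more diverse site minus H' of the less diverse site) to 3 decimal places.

Station 1: N=114, proportions 0.04386, 0.09649, 0.12281, 0.12281, 0.10526, 0.4386, 0.07018, giving H' = 1.66275 (working shown to 5 dp, full precision carried).
Station 2: N=22, proportions 0.54545, 0.04545, 0.09091, 0.04545, 0.13636, 0.13636, giving H' = 1.37300.
Difference = |1.66275 − 1.37300| = 0.28975, i.e. 0.290 to 3 decimal places.

0.290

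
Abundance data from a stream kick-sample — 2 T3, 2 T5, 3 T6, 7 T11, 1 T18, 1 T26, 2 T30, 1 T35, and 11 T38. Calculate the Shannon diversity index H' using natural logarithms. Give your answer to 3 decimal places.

Total N = 2+2+3+7+1+1+2+1+11 = 30, so the proportions are 0.06667, 0.06667, 0.1, 0.23333, 0.03333, 0.03333, 0.06667, 0.03333, 0.36667 (working shown to 5 dp, full precision carried).
Each pᵢ ln pᵢ term: 0.06667×(-2.70805)=-0.18054, 0.06667×(-2.70805)=-0.18054, 0.1×(-2.30259)=-0.23026, 0.23333×(-1.45529)=-0.33957, 0.03333×(-3.40120)=-0.11337, 0.03333×(-3.40120)=-0.11337, 0.06667×(-2.70805)=-0.18054, 0.03333×(-3.40120)=-0.11337, 0.36667×(-1.00330)=-0.36788.
Sum = -1.81943, so H' = 1.819.

1.819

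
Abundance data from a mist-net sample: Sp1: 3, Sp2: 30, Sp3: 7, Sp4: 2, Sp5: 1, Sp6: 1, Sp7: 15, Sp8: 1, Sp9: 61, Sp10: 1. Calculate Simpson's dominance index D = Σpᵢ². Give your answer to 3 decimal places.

Total N = 3+30+7+2+1+1+15+1+61+1 = 122, so the proportions are 0.02459, 0.2459, 0.05738, 0.01639, 0.0082, 0.0082, 0.12295, 0.0082, 0.5, 0.0082 (working shown to 5 dp, full precision carried).
D = 0.02459² + 0.2459² + 0.05738² + 0.01639² + 0.0082² + 0.0082² + 0.12295² + 0.0082² + 0.5² + 0.0082² = 0.00060 + 0.06047 + 0.00329 + 0.00027 + 0.00007 + 0.00007 + 0.01512 + 0.00007 + 0.25000 + 0.00007 = 0.33002.
To 3 decimal places, D = 0.330.

0.330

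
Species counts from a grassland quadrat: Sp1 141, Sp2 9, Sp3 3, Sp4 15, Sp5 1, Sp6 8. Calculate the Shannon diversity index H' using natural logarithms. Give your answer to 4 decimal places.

Total N = 141+9+3+15+1+8 = 177, so the proportions are 0.79661, 0.050847, 0.016949, 0.084746, 0.00565, 0.045198 (working shown to 6 dp, full precision carried).
Each pᵢ ln pᵢ term: 0.79661×(-0.227390)=-0.181141, 0.050847×(-2.978925)=-0.151471, 0.016949×(-4.077537)=-0.069111, 0.084746×(-2.468100)=-0.209161, 0.00565×(-5.176150)=-0.029244, 0.045198×(-3.096708)=-0.139964.
Sum = -0.780092, so H' = 0.7801.

0.7801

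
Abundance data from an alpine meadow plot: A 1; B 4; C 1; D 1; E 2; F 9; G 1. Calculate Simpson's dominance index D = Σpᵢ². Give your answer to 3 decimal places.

0.291

Total N = 1+4+1+1+2+9+1 = 19, so the proportions are 0.05263, 0.21053, 0.05263, 0.05263, 0.10526, 0.47368, 0.05263 (working shown to 5 dp, full precision carried).
D = 0.05263² + 0.21053² + 0.05263² + 0.05263² + 0.10526² + 0.47368² + 0.05263² = 0.00277 + 0.04432 + 0.00277 + 0.00277 + 0.01108 + 0.22438 + 0.00277 = 0.29086.
To 3 decimal places, D = 0.291.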